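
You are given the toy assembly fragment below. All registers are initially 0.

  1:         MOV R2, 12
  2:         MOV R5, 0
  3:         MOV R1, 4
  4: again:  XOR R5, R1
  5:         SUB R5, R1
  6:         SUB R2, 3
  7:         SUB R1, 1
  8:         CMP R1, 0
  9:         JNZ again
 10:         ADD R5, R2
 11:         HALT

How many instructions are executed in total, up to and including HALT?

MOV R2, 12 → R2=12
MOV R5, 0 → R5=0
MOV R1, 4 → R1=4
XOR R5, R1 → R5=0^4=4
SUB R5, R1 → R5=4-4=0
SUB R2, 3 → R2=12-3=9
SUB R1, 1 → R1=4-1=3
CMP R1, 0  (cmp 3,0)
JNZ again: taken
XOR R5, R1 → R5=0^3=3
SUB R5, R1 → R5=3-3=0
SUB R2, 3 → R2=9-3=6
SUB R1, 1 → R1=3-1=2
CMP R1, 0  (cmp 2,0)
JNZ again: taken
XOR R5, R1 → R5=0^2=2
SUB R5, R1 → R5=2-2=0
SUB R2, 3 → R2=6-3=3
SUB R1, 1 → R1=2-1=1
CMP R1, 0  (cmp 1,0)
JNZ again: taken
XOR R5, R1 → R5=0^1=1
SUB R5, R1 → R5=1-1=0
SUB R2, 3 → R2=3-3=0
SUB R1, 1 → R1=1-1=0
CMP R1, 0  (cmp 0,0)
JNZ again: not taken
ADD R5, R2 → R5=0+0=0
halt.
Total executed instructions: 29.

29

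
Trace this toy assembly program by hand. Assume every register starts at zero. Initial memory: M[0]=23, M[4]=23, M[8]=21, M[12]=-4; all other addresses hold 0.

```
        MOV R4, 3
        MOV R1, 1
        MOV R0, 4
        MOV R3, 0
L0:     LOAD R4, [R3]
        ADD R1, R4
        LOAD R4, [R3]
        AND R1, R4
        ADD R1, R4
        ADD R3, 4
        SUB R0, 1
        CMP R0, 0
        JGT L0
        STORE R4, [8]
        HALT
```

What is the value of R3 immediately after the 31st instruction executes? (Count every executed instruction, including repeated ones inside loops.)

MOV R4, 3 → R4=3
MOV R1, 1 → R1=1
MOV R0, 4 → R0=4
MOV R3, 0 → R3=0
LOAD R4, [R3] → R4=M[0]=23
ADD R1, R4 → R1=1+23=24
LOAD R4, [R3] → R4=M[0]=23
AND R1, R4 → R1=24&23=16
ADD R1, R4 → R1=16+23=39
ADD R3, 4 → R3=0+4=4
SUB R0, 1 → R0=4-1=3
CMP R0, 0  (cmp 3,0)
JGT L0: taken
LOAD R4, [R3] → R4=M[4]=23
ADD R1, R4 → R1=39+23=62
LOAD R4, [R3] → R4=M[4]=23
AND R1, R4 → R1=62&23=22
ADD R1, R4 → R1=22+23=45
ADD R3, 4 → R3=4+4=8
SUB R0, 1 → R0=3-1=2
CMP R0, 0  (cmp 2,0)
JGT L0: taken
LOAD R4, [R3] → R4=M[8]=21
ADD R1, R4 → R1=45+21=66
LOAD R4, [R3] → R4=M[8]=21
AND R1, R4 → R1=66&21=0
ADD R1, R4 → R1=0+21=21
ADD R3, 4 → R3=8+4=12
SUB R0, 1 → R0=2-1=1
CMP R0, 0  (cmp 1,0)
JGT L0: taken
After step 31: R3 = 12.

12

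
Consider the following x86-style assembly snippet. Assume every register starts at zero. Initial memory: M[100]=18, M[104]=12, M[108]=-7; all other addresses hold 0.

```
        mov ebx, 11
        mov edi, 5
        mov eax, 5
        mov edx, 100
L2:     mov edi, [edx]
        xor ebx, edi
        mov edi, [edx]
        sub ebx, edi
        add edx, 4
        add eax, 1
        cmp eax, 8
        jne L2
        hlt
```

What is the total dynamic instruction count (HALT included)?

after mov ebx, 11: ebx=11
after mov edi, 5: edi=5
after mov eax, 5: eax=5
after mov edx, 100: edx=100
after mov edi, [edx]: edi=M[100]=18
after xor ebx, edi: ebx=11^18=25
after mov edi, [edx]: edi=M[100]=18
after sub ebx, edi: ebx=25-18=7
after add edx, 4: edx=100+4=104
after add eax, 1: eax=5+1=6
cmp eax, 8  (cmp 6,8)
jne L2: taken
after mov edi, [edx]: edi=M[104]=12
after xor ebx, edi: ebx=7^12=11
after mov edi, [edx]: edi=M[104]=12
after sub ebx, edi: ebx=11-12=-1
after add edx, 4: edx=104+4=108
after add eax, 1: eax=6+1=7
cmp eax, 8  (cmp 7,8)
jne L2: taken
after mov edi, [edx]: edi=M[108]=-7
after xor ebx, edi: ebx=(-1)^(-7)=6
after mov edi, [edx]: edi=M[108]=-7
after sub ebx, edi: ebx=6-(-7)=13
after add edx, 4: edx=108+4=112
after add eax, 1: eax=7+1=8
cmp eax, 8  (cmp 8,8)
jne L2: not taken
halt.
Total executed instructions: 29.

29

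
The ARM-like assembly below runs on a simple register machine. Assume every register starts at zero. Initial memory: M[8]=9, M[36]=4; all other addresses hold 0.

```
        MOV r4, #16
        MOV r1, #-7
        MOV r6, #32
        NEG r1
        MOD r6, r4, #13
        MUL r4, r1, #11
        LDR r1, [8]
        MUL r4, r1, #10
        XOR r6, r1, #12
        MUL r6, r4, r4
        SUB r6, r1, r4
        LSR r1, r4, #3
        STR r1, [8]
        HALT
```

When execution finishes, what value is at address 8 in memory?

11

r4=16
r1=-7
r6=32
r1=-(-7)=7
r6=16%13=3
r4=7*11=77
r1=M[8]=9
r4=9*10=90
r6=9^12=5
r6=90*90=8100
r6=9-90=-81
r1=90>>3=11
STR r1, [8] → M[8]=11
halt.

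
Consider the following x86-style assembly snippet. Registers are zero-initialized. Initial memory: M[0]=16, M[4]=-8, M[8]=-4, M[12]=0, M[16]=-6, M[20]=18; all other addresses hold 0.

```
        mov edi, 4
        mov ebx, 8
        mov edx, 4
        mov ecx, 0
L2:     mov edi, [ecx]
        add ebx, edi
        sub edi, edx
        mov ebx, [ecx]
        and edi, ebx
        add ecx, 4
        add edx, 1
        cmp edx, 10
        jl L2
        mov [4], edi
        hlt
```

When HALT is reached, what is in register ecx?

after mov edi, 4: edi=4
after mov ebx, 8: ebx=8
after mov edx, 4: edx=4
after mov ecx, 0: ecx=0
after mov edi, [ecx]: edi=M[0]=16
after add ebx, edi: ebx=8+16=24
after sub edi, edx: edi=16-4=12
after mov ebx, [ecx]: ebx=M[0]=16
after and edi, ebx: edi=12&16=0
after add ecx, 4: ecx=0+4=4
after add edx, 1: edx=4+1=5
cmp edx, 10  (cmp 5,10)
jl L2: taken
after mov edi, [ecx]: edi=M[4]=-8
after add ebx, edi: ebx=16+(-8)=8
after sub edi, edx: edi=(-8)-5=-13
after mov ebx, [ecx]: ebx=M[4]=-8
after and edi, ebx: edi=(-13)&(-8)=-16
after add ecx, 4: ecx=4+4=8
after add edx, 1: edx=5+1=6
cmp edx, 10  (cmp 6,10)
jl L2: taken
after mov edi, [ecx]: edi=M[8]=-4
after add ebx, edi: ebx=(-8)+(-4)=-12
after sub edi, edx: edi=(-4)-6=-10
after mov ebx, [ecx]: ebx=M[8]=-4
after and edi, ebx: edi=(-10)&(-4)=-12
after add ecx, 4: ecx=8+4=12
after add edx, 1: edx=6+1=7
cmp edx, 10  (cmp 7,10)
jl L2: taken
after mov edi, [ecx]: edi=M[12]=0
after add ebx, edi: ebx=(-4)+0=-4
after sub edi, edx: edi=0-7=-7
after mov ebx, [ecx]: ebx=M[12]=0
after and edi, ebx: edi=(-7)&0=0
after add ecx, 4: ecx=12+4=16
after add edx, 1: edx=7+1=8
cmp edx, 10  (cmp 8,10)
jl L2: taken
after mov edi, [ecx]: edi=M[16]=-6
after add ebx, edi: ebx=0+(-6)=-6
after sub edi, edx: edi=(-6)-8=-14
after mov ebx, [ecx]: ebx=M[16]=-6
after and edi, ebx: edi=(-14)&(-6)=-14
after add ecx, 4: ecx=16+4=20
after add edx, 1: edx=8+1=9
cmp edx, 10  (cmp 9,10)
jl L2: taken
after mov edi, [ecx]: edi=M[20]=18
after add ebx, edi: ebx=(-6)+18=12
after sub edi, edx: edi=18-9=9
after mov ebx, [ecx]: ebx=M[20]=18
after and edi, ebx: edi=9&18=0
after add ecx, 4: ecx=20+4=24
after add edx, 1: edx=9+1=10
cmp edx, 10  (cmp 10,10)
jl L2: not taken
mov [4], edi → M[4]=0
halt.

24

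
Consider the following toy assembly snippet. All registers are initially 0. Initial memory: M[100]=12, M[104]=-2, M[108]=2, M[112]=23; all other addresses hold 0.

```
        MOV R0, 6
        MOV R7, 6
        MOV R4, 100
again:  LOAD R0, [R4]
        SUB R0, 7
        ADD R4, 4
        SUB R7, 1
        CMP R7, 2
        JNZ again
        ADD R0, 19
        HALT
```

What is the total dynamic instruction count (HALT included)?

29

R0=6
R7=6
R4=100
R0=M[100]=12
R0=12-7=5
R4=100+4=104
R7=6-1=5
CMP R7, 2  (cmp 5,2)
JNZ again: taken
R0=M[104]=-2
R0=(-2)-7=-9
R4=104+4=108
R7=5-1=4
CMP R7, 2  (cmp 4,2)
JNZ again: taken
R0=M[108]=2
R0=2-7=-5
R4=108+4=112
R7=4-1=3
CMP R7, 2  (cmp 3,2)
JNZ again: taken
R0=M[112]=23
R0=23-7=16
R4=112+4=116
R7=3-1=2
CMP R7, 2  (cmp 2,2)
JNZ again: not taken
R0=16+19=35
halt.
Total executed instructions: 29.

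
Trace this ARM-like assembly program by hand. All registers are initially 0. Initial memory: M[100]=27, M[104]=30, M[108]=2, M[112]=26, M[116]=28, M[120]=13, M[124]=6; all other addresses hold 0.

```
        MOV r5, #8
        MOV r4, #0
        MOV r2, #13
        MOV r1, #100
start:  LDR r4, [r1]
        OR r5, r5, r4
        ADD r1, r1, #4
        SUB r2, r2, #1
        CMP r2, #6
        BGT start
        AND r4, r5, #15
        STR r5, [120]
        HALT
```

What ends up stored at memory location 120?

31

after MOV r5, #8: r5=8
after MOV r4, #0: r4=0
after MOV r2, #13: r2=13
after MOV r1, #100: r1=100
after LDR r4, [r1]: r4=M[100]=27
after OR r5, r5, r4: r5=8|27=27
after ADD r1, r1, #4: r1=100+4=104
after SUB r2, r2, #1: r2=13-1=12
CMP r2, #6  (cmp 12,6)
BGT start: taken
after LDR r4, [r1]: r4=M[104]=30
after OR r5, r5, r4: r5=27|30=31
after ADD r1, r1, #4: r1=104+4=108
after SUB r2, r2, #1: r2=12-1=11
CMP r2, #6  (cmp 11,6)
BGT start: taken
after LDR r4, [r1]: r4=M[108]=2
after OR r5, r5, r4: r5=31|2=31
after ADD r1, r1, #4: r1=108+4=112
after SUB r2, r2, #1: r2=11-1=10
CMP r2, #6  (cmp 10,6)
BGT start: taken
after LDR r4, [r1]: r4=M[112]=26
after OR r5, r5, r4: r5=31|26=31
after ADD r1, r1, #4: r1=112+4=116
after SUB r2, r2, #1: r2=10-1=9
CMP r2, #6  (cmp 9,6)
BGT start: taken
after LDR r4, [r1]: r4=M[116]=28
after OR r5, r5, r4: r5=31|28=31
after ADD r1, r1, #4: r1=116+4=120
after SUB r2, r2, #1: r2=9-1=8
CMP r2, #6  (cmp 8,6)
BGT start: taken
after LDR r4, [r1]: r4=M[120]=13
after OR r5, r5, r4: r5=31|13=31
after ADD r1, r1, #4: r1=120+4=124
after SUB r2, r2, #1: r2=8-1=7
CMP r2, #6  (cmp 7,6)
BGT start: taken
after LDR r4, [r1]: r4=M[124]=6
after OR r5, r5, r4: r5=31|6=31
after ADD r1, r1, #4: r1=124+4=128
after SUB r2, r2, #1: r2=7-1=6
CMP r2, #6  (cmp 6,6)
BGT start: not taken
after AND r4, r5, #15: r4=31&15=15
STR r5, [120] → M[120]=31
halt.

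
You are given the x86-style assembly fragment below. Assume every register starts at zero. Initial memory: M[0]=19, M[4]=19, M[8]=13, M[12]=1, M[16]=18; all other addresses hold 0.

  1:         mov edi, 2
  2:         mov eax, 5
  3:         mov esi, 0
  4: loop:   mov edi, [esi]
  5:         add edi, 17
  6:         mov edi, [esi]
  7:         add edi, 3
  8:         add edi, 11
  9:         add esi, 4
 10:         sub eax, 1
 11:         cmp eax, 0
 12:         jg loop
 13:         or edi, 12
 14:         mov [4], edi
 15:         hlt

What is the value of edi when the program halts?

mov edi, 2 → edi=2
mov eax, 5 → eax=5
mov esi, 0 → esi=0
mov edi, [esi] → edi=M[0]=19
add edi, 17 → edi=19+17=36
mov edi, [esi] → edi=M[0]=19
add edi, 3 → edi=19+3=22
add edi, 11 → edi=22+11=33
add esi, 4 → esi=0+4=4
sub eax, 1 → eax=5-1=4
cmp eax, 0  (cmp 4,0)
jg loop: taken
mov edi, [esi] → edi=M[4]=19
add edi, 17 → edi=19+17=36
mov edi, [esi] → edi=M[4]=19
add edi, 3 → edi=19+3=22
add edi, 11 → edi=22+11=33
add esi, 4 → esi=4+4=8
sub eax, 1 → eax=4-1=3
cmp eax, 0  (cmp 3,0)
jg loop: taken
mov edi, [esi] → edi=M[8]=13
add edi, 17 → edi=13+17=30
mov edi, [esi] → edi=M[8]=13
add edi, 3 → edi=13+3=16
add edi, 11 → edi=16+11=27
add esi, 4 → esi=8+4=12
sub eax, 1 → eax=3-1=2
cmp eax, 0  (cmp 2,0)
jg loop: taken
mov edi, [esi] → edi=M[12]=1
add edi, 17 → edi=1+17=18
mov edi, [esi] → edi=M[12]=1
add edi, 3 → edi=1+3=4
add edi, 11 → edi=4+11=15
add esi, 4 → esi=12+4=16
sub eax, 1 → eax=2-1=1
cmp eax, 0  (cmp 1,0)
jg loop: taken
mov edi, [esi] → edi=M[16]=18
add edi, 17 → edi=18+17=35
mov edi, [esi] → edi=M[16]=18
add edi, 3 → edi=18+3=21
add edi, 11 → edi=21+11=32
add esi, 4 → esi=16+4=20
sub eax, 1 → eax=1-1=0
cmp eax, 0  (cmp 0,0)
jg loop: not taken
or edi, 12 → edi=32|12=44
mov [4], edi → M[4]=44
halt.

44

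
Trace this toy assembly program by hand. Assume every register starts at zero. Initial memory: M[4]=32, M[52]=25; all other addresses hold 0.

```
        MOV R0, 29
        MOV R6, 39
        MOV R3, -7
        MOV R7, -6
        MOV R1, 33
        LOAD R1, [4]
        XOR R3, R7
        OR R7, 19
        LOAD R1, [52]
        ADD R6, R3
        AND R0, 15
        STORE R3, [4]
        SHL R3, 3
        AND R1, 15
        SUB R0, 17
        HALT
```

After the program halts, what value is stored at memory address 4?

3

after MOV R0, 29: R0=29
after MOV R6, 39: R6=39
after MOV R3, -7: R3=-7
after MOV R7, -6: R7=-6
after MOV R1, 33: R1=33
after LOAD R1, [4]: R1=M[4]=32
after XOR R3, R7: R3=(-7)^(-6)=3
after OR R7, 19: R7=(-6)|19=-5
after LOAD R1, [52]: R1=M[52]=25
after ADD R6, R3: R6=39+3=42
after AND R0, 15: R0=29&15=13
STORE R3, [4] → M[4]=3
after SHL R3, 3: R3=3<<3=24
after AND R1, 15: R1=25&15=9
after SUB R0, 17: R0=13-17=-4
halt.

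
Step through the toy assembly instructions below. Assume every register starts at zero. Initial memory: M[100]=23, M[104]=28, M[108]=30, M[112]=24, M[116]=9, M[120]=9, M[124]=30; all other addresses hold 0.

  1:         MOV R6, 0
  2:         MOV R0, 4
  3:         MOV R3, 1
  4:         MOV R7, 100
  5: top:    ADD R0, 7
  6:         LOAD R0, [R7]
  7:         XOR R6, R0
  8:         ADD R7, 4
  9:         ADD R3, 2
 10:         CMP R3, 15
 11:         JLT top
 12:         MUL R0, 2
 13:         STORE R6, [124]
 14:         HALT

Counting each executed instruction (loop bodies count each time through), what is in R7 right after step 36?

after MOV R6, 0: R6=0
after MOV R0, 4: R0=4
after MOV R3, 1: R3=1
after MOV R7, 100: R7=100
after ADD R0, 7: R0=4+7=11
after LOAD R0, [R7]: R0=M[100]=23
after XOR R6, R0: R6=0^23=23
after ADD R7, 4: R7=100+4=104
after ADD R3, 2: R3=1+2=3
CMP R3, 15  (cmp 3,15)
JLT top: taken
after ADD R0, 7: R0=23+7=30
after LOAD R0, [R7]: R0=M[104]=28
after XOR R6, R0: R6=23^28=11
after ADD R7, 4: R7=104+4=108
after ADD R3, 2: R3=3+2=5
CMP R3, 15  (cmp 5,15)
JLT top: taken
after ADD R0, 7: R0=28+7=35
after LOAD R0, [R7]: R0=M[108]=30
after XOR R6, R0: R6=11^30=21
after ADD R7, 4: R7=108+4=112
after ADD R3, 2: R3=5+2=7
CMP R3, 15  (cmp 7,15)
JLT top: taken
after ADD R0, 7: R0=30+7=37
after LOAD R0, [R7]: R0=M[112]=24
after XOR R6, R0: R6=21^24=13
after ADD R7, 4: R7=112+4=116
after ADD R3, 2: R3=7+2=9
CMP R3, 15  (cmp 9,15)
JLT top: taken
after ADD R0, 7: R0=24+7=31
after LOAD R0, [R7]: R0=M[116]=9
after XOR R6, R0: R6=13^9=4
after ADD R7, 4: R7=116+4=120
After step 36: R7 = 120.

120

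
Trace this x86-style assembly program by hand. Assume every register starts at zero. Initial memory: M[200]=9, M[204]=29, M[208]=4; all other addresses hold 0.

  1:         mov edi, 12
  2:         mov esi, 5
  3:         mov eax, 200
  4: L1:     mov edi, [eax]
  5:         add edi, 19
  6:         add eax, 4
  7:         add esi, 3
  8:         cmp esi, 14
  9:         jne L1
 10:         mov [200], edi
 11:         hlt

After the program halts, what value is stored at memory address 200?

edi=12
esi=5
eax=200
edi=M[200]=9
edi=9+19=28
eax=200+4=204
esi=5+3=8
cmp esi, 14  (cmp 8,14)
jne L1: taken
edi=M[204]=29
edi=29+19=48
eax=204+4=208
esi=8+3=11
cmp esi, 14  (cmp 11,14)
jne L1: taken
edi=M[208]=4
edi=4+19=23
eax=208+4=212
esi=11+3=14
cmp esi, 14  (cmp 14,14)
jne L1: not taken
mov [200], edi → M[200]=23
halt.

23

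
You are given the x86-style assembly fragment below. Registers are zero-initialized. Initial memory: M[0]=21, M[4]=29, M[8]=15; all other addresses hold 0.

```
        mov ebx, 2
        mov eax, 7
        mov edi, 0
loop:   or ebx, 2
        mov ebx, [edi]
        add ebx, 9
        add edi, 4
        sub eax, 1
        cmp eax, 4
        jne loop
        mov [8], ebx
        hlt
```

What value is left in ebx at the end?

after mov ebx, 2: ebx=2
after mov eax, 7: eax=7
after mov edi, 0: edi=0
after or ebx, 2: ebx=2|2=2
after mov ebx, [edi]: ebx=M[0]=21
after add ebx, 9: ebx=21+9=30
after add edi, 4: edi=0+4=4
after sub eax, 1: eax=7-1=6
cmp eax, 4  (cmp 6,4)
jne loop: taken
after or ebx, 2: ebx=30|2=30
after mov ebx, [edi]: ebx=M[4]=29
after add ebx, 9: ebx=29+9=38
after add edi, 4: edi=4+4=8
after sub eax, 1: eax=6-1=5
cmp eax, 4  (cmp 5,4)
jne loop: taken
after or ebx, 2: ebx=38|2=38
after mov ebx, [edi]: ebx=M[8]=15
after add ebx, 9: ebx=15+9=24
after add edi, 4: edi=8+4=12
after sub eax, 1: eax=5-1=4
cmp eax, 4  (cmp 4,4)
jne loop: not taken
mov [8], ebx → M[8]=24
halt.

24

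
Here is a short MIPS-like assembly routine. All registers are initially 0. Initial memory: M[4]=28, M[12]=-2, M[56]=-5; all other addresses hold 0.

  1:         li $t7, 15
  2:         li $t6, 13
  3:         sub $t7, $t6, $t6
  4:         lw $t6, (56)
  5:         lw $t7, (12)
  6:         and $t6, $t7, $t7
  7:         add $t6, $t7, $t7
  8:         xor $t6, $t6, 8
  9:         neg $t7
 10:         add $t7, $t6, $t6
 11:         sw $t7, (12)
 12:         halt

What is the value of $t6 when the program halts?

after li $t7, 15: $t7=15
after li $t6, 13: $t6=13
after sub $t7, $t6, $t6: $t7=13-13=0
after lw $t6, (56): $t6=M[56]=-5
after lw $t7, (12): $t7=M[12]=-2
after and $t6, $t7, $t7: $t6=(-2)&(-2)=-2
after add $t6, $t7, $t7: $t6=(-2)+(-2)=-4
after xor $t6, $t6, 8: $t6=(-4)^8=-12
after neg $t7: $t7=-(-2)=2
after add $t7, $t6, $t6: $t7=(-12)+(-12)=-24
sw $t7, (12) → M[12]=-24
halt.

-12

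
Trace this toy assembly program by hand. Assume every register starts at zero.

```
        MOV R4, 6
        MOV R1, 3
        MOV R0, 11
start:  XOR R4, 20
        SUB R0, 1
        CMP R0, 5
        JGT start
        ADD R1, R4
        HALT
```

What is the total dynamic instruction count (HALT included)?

29

R4=6
R1=3
R0=11
R4=6^20=18
R0=11-1=10
CMP R0, 5  (cmp 10,5)
JGT start: taken
R4=18^20=6
R0=10-1=9
CMP R0, 5  (cmp 9,5)
JGT start: taken
R4=6^20=18
R0=9-1=8
CMP R0, 5  (cmp 8,5)
JGT start: taken
R4=18^20=6
R0=8-1=7
CMP R0, 5  (cmp 7,5)
JGT start: taken
R4=6^20=18
R0=7-1=6
CMP R0, 5  (cmp 6,5)
JGT start: taken
R4=18^20=6
R0=6-1=5
CMP R0, 5  (cmp 5,5)
JGT start: not taken
R1=3+6=9
halt.
Total executed instructions: 29.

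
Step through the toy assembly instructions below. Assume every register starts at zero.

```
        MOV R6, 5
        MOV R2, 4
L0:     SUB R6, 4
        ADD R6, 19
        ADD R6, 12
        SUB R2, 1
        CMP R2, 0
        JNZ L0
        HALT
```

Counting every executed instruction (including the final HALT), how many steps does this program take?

R6=5
R2=4
R6=5-4=1
R6=1+19=20
R6=20+12=32
R2=4-1=3
CMP R2, 0  (cmp 3,0)
JNZ L0: taken
R6=32-4=28
R6=28+19=47
R6=47+12=59
R2=3-1=2
CMP R2, 0  (cmp 2,0)
JNZ L0: taken
R6=59-4=55
R6=55+19=74
R6=74+12=86
R2=2-1=1
CMP R2, 0  (cmp 1,0)
JNZ L0: taken
R6=86-4=82
R6=82+19=101
R6=101+12=113
R2=1-1=0
CMP R2, 0  (cmp 0,0)
JNZ L0: not taken
halt.
Total executed instructions: 27.

27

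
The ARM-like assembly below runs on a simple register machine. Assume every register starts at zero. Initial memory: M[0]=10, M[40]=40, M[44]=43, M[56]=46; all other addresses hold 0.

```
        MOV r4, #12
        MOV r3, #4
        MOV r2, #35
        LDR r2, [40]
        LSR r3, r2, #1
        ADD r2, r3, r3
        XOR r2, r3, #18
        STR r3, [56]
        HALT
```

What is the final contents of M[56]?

20

after MOV r4, #12: r4=12
after MOV r3, #4: r3=4
after MOV r2, #35: r2=35
after LDR r2, [40]: r2=M[40]=40
after LSR r3, r2, #1: r3=40>>1=20
after ADD r2, r3, r3: r2=20+20=40
after XOR r2, r3, #18: r2=20^18=6
STR r3, [56] → M[56]=20
halt.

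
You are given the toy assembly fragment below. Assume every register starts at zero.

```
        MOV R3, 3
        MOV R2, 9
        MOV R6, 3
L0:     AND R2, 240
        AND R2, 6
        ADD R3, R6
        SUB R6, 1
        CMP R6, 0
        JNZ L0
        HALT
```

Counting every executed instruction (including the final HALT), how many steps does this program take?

22

MOV R3, 3 → R3=3
MOV R2, 9 → R2=9
MOV R6, 3 → R6=3
AND R2, 240 → R2=9&240=0
AND R2, 6 → R2=0&6=0
ADD R3, R6 → R3=3+3=6
SUB R6, 1 → R6=3-1=2
CMP R6, 0  (cmp 2,0)
JNZ L0: taken
AND R2, 240 → R2=0&240=0
AND R2, 6 → R2=0&6=0
ADD R3, R6 → R3=6+2=8
SUB R6, 1 → R6=2-1=1
CMP R6, 0  (cmp 1,0)
JNZ L0: taken
AND R2, 240 → R2=0&240=0
AND R2, 6 → R2=0&6=0
ADD R3, R6 → R3=8+1=9
SUB R6, 1 → R6=1-1=0
CMP R6, 0  (cmp 0,0)
JNZ L0: not taken
halt.
Total executed instructions: 22.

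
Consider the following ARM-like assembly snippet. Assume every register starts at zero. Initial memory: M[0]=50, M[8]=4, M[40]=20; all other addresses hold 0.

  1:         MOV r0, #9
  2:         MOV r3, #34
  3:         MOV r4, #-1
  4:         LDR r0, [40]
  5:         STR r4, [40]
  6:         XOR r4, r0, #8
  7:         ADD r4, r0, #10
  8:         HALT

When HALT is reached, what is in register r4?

MOV r0, #9 → r0=9
MOV r3, #34 → r3=34
MOV r4, #-1 → r4=-1
LDR r0, [40] → r0=M[40]=20
STR r4, [40] → M[40]=-1
XOR r4, r0, #8 → r4=20^8=28
ADD r4, r0, #10 → r4=20+10=30
halt.

30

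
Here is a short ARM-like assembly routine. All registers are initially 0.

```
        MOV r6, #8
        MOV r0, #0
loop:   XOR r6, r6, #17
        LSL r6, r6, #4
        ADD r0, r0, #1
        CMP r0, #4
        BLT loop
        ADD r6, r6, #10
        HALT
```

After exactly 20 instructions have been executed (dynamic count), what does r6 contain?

MOV r6, #8 → r6=8
MOV r0, #0 → r0=0
XOR r6, r6, #17 → r6=8^17=25
LSL r6, r6, #4 → r6=25<<4=400
ADD r0, r0, #1 → r0=0+1=1
CMP r0, #4  (cmp 1,4)
BLT loop: taken
XOR r6, r6, #17 → r6=400^17=385
LSL r6, r6, #4 → r6=385<<4=6160
ADD r0, r0, #1 → r0=1+1=2
CMP r0, #4  (cmp 2,4)
BLT loop: taken
XOR r6, r6, #17 → r6=6160^17=6145
LSL r6, r6, #4 → r6=6145<<4=98320
ADD r0, r0, #1 → r0=2+1=3
CMP r0, #4  (cmp 3,4)
BLT loop: taken
XOR r6, r6, #17 → r6=98320^17=98305
LSL r6, r6, #4 → r6=98305<<4=1572880
ADD r0, r0, #1 → r0=3+1=4
After step 20: r6 = 1572880.

1572880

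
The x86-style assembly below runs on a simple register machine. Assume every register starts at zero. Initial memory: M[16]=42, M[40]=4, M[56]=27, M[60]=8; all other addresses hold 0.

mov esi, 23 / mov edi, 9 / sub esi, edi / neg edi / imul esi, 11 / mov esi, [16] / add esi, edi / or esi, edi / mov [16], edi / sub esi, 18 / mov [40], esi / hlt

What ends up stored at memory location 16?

mov esi, 23 → esi=23
mov edi, 9 → edi=9
sub esi, edi → esi=23-9=14
neg edi → edi=-(9)=-9
imul esi, 11 → esi=14*11=154
mov esi, [16] → esi=M[16]=42
add esi, edi → esi=42+(-9)=33
or esi, edi → esi=33|(-9)=-9
mov [16], edi → M[16]=-9
sub esi, 18 → esi=(-9)-18=-27
mov [40], esi → M[40]=-27
halt.

-9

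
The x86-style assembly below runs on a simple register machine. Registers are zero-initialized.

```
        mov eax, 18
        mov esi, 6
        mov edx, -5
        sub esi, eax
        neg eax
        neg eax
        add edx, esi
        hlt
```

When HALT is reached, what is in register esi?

-12

eax=18
esi=6
edx=-5
esi=6-18=-12
eax=-(18)=-18
eax=-(-18)=18
edx=(-5)+(-12)=-17
halt.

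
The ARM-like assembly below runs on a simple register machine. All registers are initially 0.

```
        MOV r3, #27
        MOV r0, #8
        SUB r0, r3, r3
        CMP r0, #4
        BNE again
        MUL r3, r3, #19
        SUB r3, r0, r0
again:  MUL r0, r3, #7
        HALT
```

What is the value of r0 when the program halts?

MOV r3, #27 → r3=27
MOV r0, #8 → r0=8
SUB r0, r3, r3 → r0=27-27=0
CMP r0, #4  (cmp 0,4)
BNE again: taken
MUL r0, r3, #7 → r0=27*7=189
halt.

189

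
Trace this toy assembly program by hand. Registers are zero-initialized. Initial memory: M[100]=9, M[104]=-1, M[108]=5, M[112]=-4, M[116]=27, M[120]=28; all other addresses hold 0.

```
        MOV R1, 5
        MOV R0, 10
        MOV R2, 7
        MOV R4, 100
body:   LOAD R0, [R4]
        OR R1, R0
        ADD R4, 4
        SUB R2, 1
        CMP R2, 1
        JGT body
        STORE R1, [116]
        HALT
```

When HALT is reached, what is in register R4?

124

R1=5
R0=10
R2=7
R4=100
R0=M[100]=9
R1=5|9=13
R4=100+4=104
R2=7-1=6
CMP R2, 1  (cmp 6,1)
JGT body: taken
R0=M[104]=-1
R1=13|(-1)=-1
R4=104+4=108
R2=6-1=5
CMP R2, 1  (cmp 5,1)
JGT body: taken
R0=M[108]=5
R1=(-1)|5=-1
R4=108+4=112
R2=5-1=4
CMP R2, 1  (cmp 4,1)
JGT body: taken
R0=M[112]=-4
R1=(-1)|(-4)=-1
R4=112+4=116
R2=4-1=3
CMP R2, 1  (cmp 3,1)
JGT body: taken
R0=M[116]=27
R1=(-1)|27=-1
R4=116+4=120
R2=3-1=2
CMP R2, 1  (cmp 2,1)
JGT body: taken
R0=M[120]=28
R1=(-1)|28=-1
R4=120+4=124
R2=2-1=1
CMP R2, 1  (cmp 1,1)
JGT body: not taken
STORE R1, [116] → M[116]=-1
halt.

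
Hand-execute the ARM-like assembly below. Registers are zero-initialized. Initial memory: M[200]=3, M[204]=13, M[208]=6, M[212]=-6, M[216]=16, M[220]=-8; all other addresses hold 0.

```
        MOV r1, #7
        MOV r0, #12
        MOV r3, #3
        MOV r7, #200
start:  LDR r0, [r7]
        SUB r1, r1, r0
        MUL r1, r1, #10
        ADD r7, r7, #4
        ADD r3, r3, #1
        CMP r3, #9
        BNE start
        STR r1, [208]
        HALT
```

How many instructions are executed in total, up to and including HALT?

48

after MOV r1, #7: r1=7
after MOV r0, #12: r0=12
after MOV r3, #3: r3=3
after MOV r7, #200: r7=200
after LDR r0, [r7]: r0=M[200]=3
after SUB r1, r1, r0: r1=7-3=4
after MUL r1, r1, #10: r1=4*10=40
after ADD r7, r7, #4: r7=200+4=204
after ADD r3, r3, #1: r3=3+1=4
CMP r3, #9  (cmp 4,9)
BNE start: taken
after LDR r0, [r7]: r0=M[204]=13
after SUB r1, r1, r0: r1=40-13=27
after MUL r1, r1, #10: r1=27*10=270
after ADD r7, r7, #4: r7=204+4=208
after ADD r3, r3, #1: r3=4+1=5
CMP r3, #9  (cmp 5,9)
BNE start: taken
after LDR r0, [r7]: r0=M[208]=6
after SUB r1, r1, r0: r1=270-6=264
after MUL r1, r1, #10: r1=264*10=2640
after ADD r7, r7, #4: r7=208+4=212
after ADD r3, r3, #1: r3=5+1=6
CMP r3, #9  (cmp 6,9)
BNE start: taken
after LDR r0, [r7]: r0=M[212]=-6
after SUB r1, r1, r0: r1=2640-(-6)=2646
after MUL r1, r1, #10: r1=2646*10=26460
after ADD r7, r7, #4: r7=212+4=216
after ADD r3, r3, #1: r3=6+1=7
CMP r3, #9  (cmp 7,9)
BNE start: taken
after LDR r0, [r7]: r0=M[216]=16
after SUB r1, r1, r0: r1=26460-16=26444
after MUL r1, r1, #10: r1=26444*10=264440
after ADD r7, r7, #4: r7=216+4=220
after ADD r3, r3, #1: r3=7+1=8
CMP r3, #9  (cmp 8,9)
BNE start: taken
after LDR r0, [r7]: r0=M[220]=-8
after SUB r1, r1, r0: r1=264440-(-8)=264448
after MUL r1, r1, #10: r1=264448*10=2644480
after ADD r7, r7, #4: r7=220+4=224
after ADD r3, r3, #1: r3=8+1=9
CMP r3, #9  (cmp 9,9)
BNE start: not taken
STR r1, [208] → M[208]=2644480
halt.
Total executed instructions: 48.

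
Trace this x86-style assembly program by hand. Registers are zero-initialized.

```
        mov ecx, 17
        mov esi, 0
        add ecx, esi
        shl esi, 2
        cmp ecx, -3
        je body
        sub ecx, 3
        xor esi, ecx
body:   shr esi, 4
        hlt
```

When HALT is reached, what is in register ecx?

mov ecx, 17 → ecx=17
mov esi, 0 → esi=0
add ecx, esi → ecx=17+0=17
shl esi, 2 → esi=0<<2=0
cmp ecx, -3  (cmp 17,-3)
je body: not taken
sub ecx, 3 → ecx=17-3=14
xor esi, ecx → esi=0^14=14
shr esi, 4 → esi=14>>4=0
halt.

14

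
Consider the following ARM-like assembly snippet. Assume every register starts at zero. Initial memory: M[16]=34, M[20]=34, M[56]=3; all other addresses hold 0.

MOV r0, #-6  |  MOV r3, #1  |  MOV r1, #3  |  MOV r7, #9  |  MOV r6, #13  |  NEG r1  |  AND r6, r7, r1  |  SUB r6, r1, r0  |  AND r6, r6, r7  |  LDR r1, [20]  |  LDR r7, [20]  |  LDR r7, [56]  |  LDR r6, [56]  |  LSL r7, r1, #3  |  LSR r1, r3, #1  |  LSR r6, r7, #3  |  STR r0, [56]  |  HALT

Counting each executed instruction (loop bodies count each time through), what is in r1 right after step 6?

after MOV r0, #-6: r0=-6
after MOV r3, #1: r3=1
after MOV r1, #3: r1=3
after MOV r7, #9: r7=9
after MOV r6, #13: r6=13
after NEG r1: r1=-(3)=-3
After step 6: r1 = -3.

-3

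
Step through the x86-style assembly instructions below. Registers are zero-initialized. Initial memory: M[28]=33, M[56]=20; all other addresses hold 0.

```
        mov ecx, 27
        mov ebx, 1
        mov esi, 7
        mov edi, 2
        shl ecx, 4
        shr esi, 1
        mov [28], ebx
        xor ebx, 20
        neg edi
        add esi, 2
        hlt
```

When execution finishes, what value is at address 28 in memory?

mov ecx, 27 → ecx=27
mov ebx, 1 → ebx=1
mov esi, 7 → esi=7
mov edi, 2 → edi=2
shl ecx, 4 → ecx=27<<4=432
shr esi, 1 → esi=7>>1=3
mov [28], ebx → M[28]=1
xor ebx, 20 → ebx=1^20=21
neg edi → edi=-(2)=-2
add esi, 2 → esi=3+2=5
halt.

1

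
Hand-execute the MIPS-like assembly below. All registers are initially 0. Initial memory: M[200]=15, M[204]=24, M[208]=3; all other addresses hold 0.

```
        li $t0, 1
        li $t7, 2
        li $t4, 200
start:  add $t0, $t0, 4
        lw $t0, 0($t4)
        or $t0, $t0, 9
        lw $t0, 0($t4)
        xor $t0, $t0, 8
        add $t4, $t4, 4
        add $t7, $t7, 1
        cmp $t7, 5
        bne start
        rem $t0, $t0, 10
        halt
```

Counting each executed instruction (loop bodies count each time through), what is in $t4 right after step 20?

li $t0, 1 → $t0=1
li $t7, 2 → $t7=2
li $t4, 200 → $t4=200
add $t0, $t0, 4 → $t0=1+4=5
lw $t0, 0($t4) → $t0=M[200]=15
or $t0, $t0, 9 → $t0=15|9=15
lw $t0, 0($t4) → $t0=M[200]=15
xor $t0, $t0, 8 → $t0=15^8=7
add $t4, $t4, 4 → $t4=200+4=204
add $t7, $t7, 1 → $t7=2+1=3
cmp $t7, 5  (cmp 3,5)
bne start: taken
add $t0, $t0, 4 → $t0=7+4=11
lw $t0, 0($t4) → $t0=M[204]=24
or $t0, $t0, 9 → $t0=24|9=25
lw $t0, 0($t4) → $t0=M[204]=24
xor $t0, $t0, 8 → $t0=24^8=16
add $t4, $t4, 4 → $t4=204+4=208
add $t7, $t7, 1 → $t7=3+1=4
cmp $t7, 5  (cmp 4,5)
After step 20: $t4 = 208.

208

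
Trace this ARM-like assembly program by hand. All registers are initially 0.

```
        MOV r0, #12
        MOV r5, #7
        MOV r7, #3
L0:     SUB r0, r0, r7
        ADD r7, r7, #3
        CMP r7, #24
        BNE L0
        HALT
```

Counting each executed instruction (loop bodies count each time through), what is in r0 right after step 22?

r0=12
r5=7
r7=3
r0=12-3=9
r7=3+3=6
CMP r7, #24  (cmp 6,24)
BNE L0: taken
r0=9-6=3
r7=6+3=9
CMP r7, #24  (cmp 9,24)
BNE L0: taken
r0=3-9=-6
r7=9+3=12
CMP r7, #24  (cmp 12,24)
BNE L0: taken
r0=(-6)-12=-18
r7=12+3=15
CMP r7, #24  (cmp 15,24)
BNE L0: taken
r0=(-18)-15=-33
r7=15+3=18
CMP r7, #24  (cmp 18,24)
After step 22: r0 = -33.

-33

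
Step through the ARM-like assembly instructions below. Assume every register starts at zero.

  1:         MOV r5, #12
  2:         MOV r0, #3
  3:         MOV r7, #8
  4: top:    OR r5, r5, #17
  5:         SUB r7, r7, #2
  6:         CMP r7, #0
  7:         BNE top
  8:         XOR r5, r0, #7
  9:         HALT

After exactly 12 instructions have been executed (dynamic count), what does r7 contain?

after MOV r5, #12: r5=12
after MOV r0, #3: r0=3
after MOV r7, #8: r7=8
after OR r5, r5, #17: r5=12|17=29
after SUB r7, r7, #2: r7=8-2=6
CMP r7, #0  (cmp 6,0)
BNE top: taken
after OR r5, r5, #17: r5=29|17=29
after SUB r7, r7, #2: r7=6-2=4
CMP r7, #0  (cmp 4,0)
BNE top: taken
after OR r5, r5, #17: r5=29|17=29
After step 12: r7 = 4.

4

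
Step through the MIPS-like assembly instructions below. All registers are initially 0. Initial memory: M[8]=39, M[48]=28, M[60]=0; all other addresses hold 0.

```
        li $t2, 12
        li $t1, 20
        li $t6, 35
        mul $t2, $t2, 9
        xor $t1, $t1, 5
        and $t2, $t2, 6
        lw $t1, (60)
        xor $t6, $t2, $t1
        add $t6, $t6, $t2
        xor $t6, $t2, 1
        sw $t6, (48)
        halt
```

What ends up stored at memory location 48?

$t2=12
$t1=20
$t6=35
$t2=12*9=108
$t1=20^5=17
$t2=108&6=4
$t1=M[60]=0
$t6=4^0=4
$t6=4+4=8
$t6=4^1=5
sw $t6, (48) → M[48]=5
halt.

5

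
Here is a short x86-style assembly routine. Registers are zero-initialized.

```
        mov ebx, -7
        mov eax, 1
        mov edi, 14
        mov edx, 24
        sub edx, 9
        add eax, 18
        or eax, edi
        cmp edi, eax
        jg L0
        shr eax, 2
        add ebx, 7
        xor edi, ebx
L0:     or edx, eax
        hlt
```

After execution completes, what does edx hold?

15

after mov ebx, -7: ebx=-7
after mov eax, 1: eax=1
after mov edi, 14: edi=14
after mov edx, 24: edx=24
after sub edx, 9: edx=24-9=15
after add eax, 18: eax=1+18=19
after or eax, edi: eax=19|14=31
cmp edi, eax  (cmp 14,31)
jg L0: not taken
after shr eax, 2: eax=31>>2=7
after add ebx, 7: ebx=(-7)+7=0
after xor edi, ebx: edi=14^0=14
after or edx, eax: edx=15|7=15
halt.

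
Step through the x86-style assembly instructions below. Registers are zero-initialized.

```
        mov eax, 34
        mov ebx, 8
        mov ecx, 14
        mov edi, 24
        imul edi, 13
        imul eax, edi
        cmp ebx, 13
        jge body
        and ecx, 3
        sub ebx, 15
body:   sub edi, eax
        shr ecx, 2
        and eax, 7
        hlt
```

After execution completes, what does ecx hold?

mov eax, 34 → eax=34
mov ebx, 8 → ebx=8
mov ecx, 14 → ecx=14
mov edi, 24 → edi=24
imul edi, 13 → edi=24*13=312
imul eax, edi → eax=34*312=10608
cmp ebx, 13  (cmp 8,13)
jge body: not taken
and ecx, 3 → ecx=14&3=2
sub ebx, 15 → ebx=8-15=-7
sub edi, eax → edi=312-10608=-10296
shr ecx, 2 → ecx=2>>2=0
and eax, 7 → eax=10608&7=0
halt.

0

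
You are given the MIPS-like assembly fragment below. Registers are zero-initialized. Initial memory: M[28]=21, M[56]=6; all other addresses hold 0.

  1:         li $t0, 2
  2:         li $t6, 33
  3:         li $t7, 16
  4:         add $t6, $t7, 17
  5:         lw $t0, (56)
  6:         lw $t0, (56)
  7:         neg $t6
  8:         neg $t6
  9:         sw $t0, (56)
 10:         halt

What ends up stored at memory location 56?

li $t0, 2 → $t0=2
li $t6, 33 → $t6=33
li $t7, 16 → $t7=16
add $t6, $t7, 17 → $t6=16+17=33
lw $t0, (56) → $t0=M[56]=6
lw $t0, (56) → $t0=M[56]=6
neg $t6 → $t6=-(33)=-33
neg $t6 → $t6=-(-33)=33
sw $t0, (56) → M[56]=6
halt.

6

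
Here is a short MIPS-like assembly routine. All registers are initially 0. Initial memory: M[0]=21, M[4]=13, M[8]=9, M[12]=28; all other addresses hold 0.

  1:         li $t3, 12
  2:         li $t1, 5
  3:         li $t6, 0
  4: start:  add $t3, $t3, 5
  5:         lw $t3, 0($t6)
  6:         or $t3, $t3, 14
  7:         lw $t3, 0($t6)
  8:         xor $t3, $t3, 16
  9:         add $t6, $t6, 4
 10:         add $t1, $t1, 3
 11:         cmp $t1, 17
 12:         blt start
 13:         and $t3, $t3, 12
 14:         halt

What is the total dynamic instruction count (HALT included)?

li $t3, 12 → $t3=12
li $t1, 5 → $t1=5
li $t6, 0 → $t6=0
add $t3, $t3, 5 → $t3=12+5=17
lw $t3, 0($t6) → $t3=M[0]=21
or $t3, $t3, 14 → $t3=21|14=31
lw $t3, 0($t6) → $t3=M[0]=21
xor $t3, $t3, 16 → $t3=21^16=5
add $t6, $t6, 4 → $t6=0+4=4
add $t1, $t1, 3 → $t1=5+3=8
cmp $t1, 17  (cmp 8,17)
blt start: taken
add $t3, $t3, 5 → $t3=5+5=10
lw $t3, 0($t6) → $t3=M[4]=13
or $t3, $t3, 14 → $t3=13|14=15
lw $t3, 0($t6) → $t3=M[4]=13
xor $t3, $t3, 16 → $t3=13^16=29
add $t6, $t6, 4 → $t6=4+4=8
add $t1, $t1, 3 → $t1=8+3=11
cmp $t1, 17  (cmp 11,17)
blt start: taken
add $t3, $t3, 5 → $t3=29+5=34
lw $t3, 0($t6) → $t3=M[8]=9
or $t3, $t3, 14 → $t3=9|14=15
lw $t3, 0($t6) → $t3=M[8]=9
xor $t3, $t3, 16 → $t3=9^16=25
add $t6, $t6, 4 → $t6=8+4=12
add $t1, $t1, 3 → $t1=11+3=14
cmp $t1, 17  (cmp 14,17)
blt start: taken
add $t3, $t3, 5 → $t3=25+5=30
lw $t3, 0($t6) → $t3=M[12]=28
or $t3, $t3, 14 → $t3=28|14=30
lw $t3, 0($t6) → $t3=M[12]=28
xor $t3, $t3, 16 → $t3=28^16=12
add $t6, $t6, 4 → $t6=12+4=16
add $t1, $t1, 3 → $t1=14+3=17
cmp $t1, 17  (cmp 17,17)
blt start: not taken
and $t3, $t3, 12 → $t3=12&12=12
halt.
Total executed instructions: 41.

41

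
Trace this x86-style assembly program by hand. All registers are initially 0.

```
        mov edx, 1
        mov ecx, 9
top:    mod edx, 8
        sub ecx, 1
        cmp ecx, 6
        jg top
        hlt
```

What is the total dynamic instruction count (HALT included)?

mov edx, 1 → edx=1
mov ecx, 9 → ecx=9
mod edx, 8 → edx=1%8=1
sub ecx, 1 → ecx=9-1=8
cmp ecx, 6  (cmp 8,6)
jg top: taken
mod edx, 8 → edx=1%8=1
sub ecx, 1 → ecx=8-1=7
cmp ecx, 6  (cmp 7,6)
jg top: taken
mod edx, 8 → edx=1%8=1
sub ecx, 1 → ecx=7-1=6
cmp ecx, 6  (cmp 6,6)
jg top: not taken
halt.
Total executed instructions: 15.

15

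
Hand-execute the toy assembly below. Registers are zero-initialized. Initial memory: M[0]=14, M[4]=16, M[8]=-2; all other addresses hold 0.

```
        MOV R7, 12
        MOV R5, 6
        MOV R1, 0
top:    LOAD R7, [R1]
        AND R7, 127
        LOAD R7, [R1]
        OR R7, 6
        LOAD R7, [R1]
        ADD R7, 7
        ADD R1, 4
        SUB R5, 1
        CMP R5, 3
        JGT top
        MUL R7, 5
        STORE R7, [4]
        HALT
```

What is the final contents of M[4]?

after MOV R7, 12: R7=12
after MOV R5, 6: R5=6
after MOV R1, 0: R1=0
after LOAD R7, [R1]: R7=M[0]=14
after AND R7, 127: R7=14&127=14
after LOAD R7, [R1]: R7=M[0]=14
after OR R7, 6: R7=14|6=14
after LOAD R7, [R1]: R7=M[0]=14
after ADD R7, 7: R7=14+7=21
after ADD R1, 4: R1=0+4=4
after SUB R5, 1: R5=6-1=5
CMP R5, 3  (cmp 5,3)
JGT top: taken
after LOAD R7, [R1]: R7=M[4]=16
after AND R7, 127: R7=16&127=16
after LOAD R7, [R1]: R7=M[4]=16
after OR R7, 6: R7=16|6=22
after LOAD R7, [R1]: R7=M[4]=16
after ADD R7, 7: R7=16+7=23
after ADD R1, 4: R1=4+4=8
after SUB R5, 1: R5=5-1=4
CMP R5, 3  (cmp 4,3)
JGT top: taken
after LOAD R7, [R1]: R7=M[8]=-2
after AND R7, 127: R7=(-2)&127=126
after LOAD R7, [R1]: R7=M[8]=-2
after OR R7, 6: R7=(-2)|6=-2
after LOAD R7, [R1]: R7=M[8]=-2
after ADD R7, 7: R7=(-2)+7=5
after ADD R1, 4: R1=8+4=12
after SUB R5, 1: R5=4-1=3
CMP R5, 3  (cmp 3,3)
JGT top: not taken
after MUL R7, 5: R7=5*5=25
STORE R7, [4] → M[4]=25
halt.

25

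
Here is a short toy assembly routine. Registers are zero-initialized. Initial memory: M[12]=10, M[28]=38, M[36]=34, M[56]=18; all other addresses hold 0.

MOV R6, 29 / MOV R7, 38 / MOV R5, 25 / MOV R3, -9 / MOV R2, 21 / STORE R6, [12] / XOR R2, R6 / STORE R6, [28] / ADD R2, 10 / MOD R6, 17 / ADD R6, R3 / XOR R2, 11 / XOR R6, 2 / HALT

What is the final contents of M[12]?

29

R6=29
R7=38
R5=25
R3=-9
R2=21
STORE R6, [12] → M[12]=29
R2=21^29=8
STORE R6, [28] → M[28]=29
R2=8+10=18
R6=29%17=12
R6=12+(-9)=3
R2=18^11=25
R6=3^2=1
halt.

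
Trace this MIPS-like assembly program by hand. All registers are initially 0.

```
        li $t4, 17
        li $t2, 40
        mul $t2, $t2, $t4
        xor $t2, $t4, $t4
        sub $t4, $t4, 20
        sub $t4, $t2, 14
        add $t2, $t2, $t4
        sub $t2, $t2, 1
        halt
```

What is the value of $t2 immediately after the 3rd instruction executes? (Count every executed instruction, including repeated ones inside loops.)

680

after li $t4, 17: $t4=17
after li $t2, 40: $t2=40
after mul $t2, $t2, $t4: $t2=40*17=680
After step 3: $t2 = 680.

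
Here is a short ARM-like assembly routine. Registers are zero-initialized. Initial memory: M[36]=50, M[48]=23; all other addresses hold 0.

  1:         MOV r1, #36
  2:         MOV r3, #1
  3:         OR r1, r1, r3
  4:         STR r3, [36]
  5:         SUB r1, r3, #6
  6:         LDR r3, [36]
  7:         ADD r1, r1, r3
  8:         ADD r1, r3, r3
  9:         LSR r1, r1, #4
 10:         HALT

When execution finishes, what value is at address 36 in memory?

1

r1=36
r3=1
r1=36|1=37
STR r3, [36] → M[36]=1
r1=1-6=-5
r3=M[36]=1
r1=(-5)+1=-4
r1=1+1=2
r1=2>>4=0
halt.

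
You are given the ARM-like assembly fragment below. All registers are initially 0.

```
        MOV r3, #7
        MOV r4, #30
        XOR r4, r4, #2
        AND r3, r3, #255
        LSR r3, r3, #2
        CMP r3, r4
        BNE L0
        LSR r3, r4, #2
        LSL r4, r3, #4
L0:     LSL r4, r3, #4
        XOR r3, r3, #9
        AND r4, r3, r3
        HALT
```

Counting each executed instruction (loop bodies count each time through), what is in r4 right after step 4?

28

MOV r3, #7 → r3=7
MOV r4, #30 → r4=30
XOR r4, r4, #2 → r4=30^2=28
AND r3, r3, #255 → r3=7&255=7
After step 4: r4 = 28.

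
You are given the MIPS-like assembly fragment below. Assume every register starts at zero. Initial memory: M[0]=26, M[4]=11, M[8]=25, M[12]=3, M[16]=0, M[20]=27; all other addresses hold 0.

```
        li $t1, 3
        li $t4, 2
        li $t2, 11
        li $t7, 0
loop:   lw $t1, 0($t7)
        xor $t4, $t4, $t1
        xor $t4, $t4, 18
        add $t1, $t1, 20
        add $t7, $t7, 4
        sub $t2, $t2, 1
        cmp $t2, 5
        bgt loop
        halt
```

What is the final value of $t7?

after li $t1, 3: $t1=3
after li $t4, 2: $t4=2
after li $t2, 11: $t2=11
after li $t7, 0: $t7=0
after lw $t1, 0($t7): $t1=M[0]=26
after xor $t4, $t4, $t1: $t4=2^26=24
after xor $t4, $t4, 18: $t4=24^18=10
after add $t1, $t1, 20: $t1=26+20=46
after add $t7, $t7, 4: $t7=0+4=4
after sub $t2, $t2, 1: $t2=11-1=10
cmp $t2, 5  (cmp 10,5)
bgt loop: taken
after lw $t1, 0($t7): $t1=M[4]=11
after xor $t4, $t4, $t1: $t4=10^11=1
after xor $t4, $t4, 18: $t4=1^18=19
after add $t1, $t1, 20: $t1=11+20=31
after add $t7, $t7, 4: $t7=4+4=8
after sub $t2, $t2, 1: $t2=10-1=9
cmp $t2, 5  (cmp 9,5)
bgt loop: taken
after lw $t1, 0($t7): $t1=M[8]=25
after xor $t4, $t4, $t1: $t4=19^25=10
after xor $t4, $t4, 18: $t4=10^18=24
after add $t1, $t1, 20: $t1=25+20=45
after add $t7, $t7, 4: $t7=8+4=12
after sub $t2, $t2, 1: $t2=9-1=8
cmp $t2, 5  (cmp 8,5)
bgt loop: taken
after lw $t1, 0($t7): $t1=M[12]=3
after xor $t4, $t4, $t1: $t4=24^3=27
after xor $t4, $t4, 18: $t4=27^18=9
after add $t1, $t1, 20: $t1=3+20=23
after add $t7, $t7, 4: $t7=12+4=16
after sub $t2, $t2, 1: $t2=8-1=7
cmp $t2, 5  (cmp 7,5)
bgt loop: taken
after lw $t1, 0($t7): $t1=M[16]=0
after xor $t4, $t4, $t1: $t4=9^0=9
after xor $t4, $t4, 18: $t4=9^18=27
after add $t1, $t1, 20: $t1=0+20=20
after add $t7, $t7, 4: $t7=16+4=20
after sub $t2, $t2, 1: $t2=7-1=6
cmp $t2, 5  (cmp 6,5)
bgt loop: taken
after lw $t1, 0($t7): $t1=M[20]=27
after xor $t4, $t4, $t1: $t4=27^27=0
after xor $t4, $t4, 18: $t4=0^18=18
after add $t1, $t1, 20: $t1=27+20=47
after add $t7, $t7, 4: $t7=20+4=24
after sub $t2, $t2, 1: $t2=6-1=5
cmp $t2, 5  (cmp 5,5)
bgt loop: not taken
halt.

24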